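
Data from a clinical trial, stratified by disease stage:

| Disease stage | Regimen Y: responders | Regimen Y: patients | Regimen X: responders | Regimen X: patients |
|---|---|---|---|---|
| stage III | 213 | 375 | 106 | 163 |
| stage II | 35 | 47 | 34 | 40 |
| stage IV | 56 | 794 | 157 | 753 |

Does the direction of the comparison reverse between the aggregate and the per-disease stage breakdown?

No

Stage III: Regimen Y 213/375 = 56.8%, Regimen X 106/163 = 65.0% → Regimen X
Stage II: Regimen Y 35/47 = 74.5%, Regimen X 34/40 = 85.0% → Regimen X
Stage IV: Regimen Y 56/794 = 7.1%, Regimen X 157/753 = 20.8% → Regimen X
Overall: Regimen Y 304/1216 = 25.0%, Regimen X 297/956 = 31.1% → Regimen X
Regimen X wins overall and in every disease group — no reversal.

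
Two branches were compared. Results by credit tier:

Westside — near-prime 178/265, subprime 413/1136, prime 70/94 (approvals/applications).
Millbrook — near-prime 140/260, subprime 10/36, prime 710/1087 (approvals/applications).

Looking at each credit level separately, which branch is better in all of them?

Near-prime: Westside 178/265 = 67.2%, Millbrook 140/260 = 53.8% → Westside
Subprime: Westside 413/1136 = 36.4%, Millbrook 10/36 = 27.8% → Westside
Prime: Westside 70/94 = 74.5%, Millbrook 710/1087 = 65.3% → Westside
Westside has the higher rate in all 3 groups.

Westside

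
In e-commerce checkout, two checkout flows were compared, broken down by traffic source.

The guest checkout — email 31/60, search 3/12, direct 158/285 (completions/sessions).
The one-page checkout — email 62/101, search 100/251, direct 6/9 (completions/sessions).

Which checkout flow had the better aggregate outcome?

Email: the guest checkout 31/60 = 51.7%, the one-page checkout 62/101 = 61.4% → the one-page checkout
Search: the guest checkout 3/12 = 25.0%, the one-page checkout 100/251 = 39.8% → the one-page checkout
Direct: the guest checkout 158/285 = 55.4%, the one-page checkout 6/9 = 66.7% → the one-page checkout
Overall: the guest checkout 192/357 = 53.8%, the one-page checkout 168/361 = 46.5% → the guest checkout
(The one-page checkout wins every traffic group but the guest checkout wins overall — the one-page checkout's sessions skew toward the low-rate search group.)

the guest checkout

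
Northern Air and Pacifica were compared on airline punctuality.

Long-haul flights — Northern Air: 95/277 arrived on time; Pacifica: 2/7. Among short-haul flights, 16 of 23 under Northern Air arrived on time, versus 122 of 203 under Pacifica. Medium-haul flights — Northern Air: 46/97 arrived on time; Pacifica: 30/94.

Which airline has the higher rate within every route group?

Northern Air

Long-haul: Northern Air 95/277 = 34.3%, Pacifica 2/7 = 28.6% → Northern Air
Short-haul: Northern Air 16/23 = 69.6%, Pacifica 122/203 = 60.1% → Northern Air
Medium-haul: Northern Air 46/97 = 47.4%, Pacifica 30/94 = 31.9% → Northern Air
Northern Air has the higher rate in all 3 groups.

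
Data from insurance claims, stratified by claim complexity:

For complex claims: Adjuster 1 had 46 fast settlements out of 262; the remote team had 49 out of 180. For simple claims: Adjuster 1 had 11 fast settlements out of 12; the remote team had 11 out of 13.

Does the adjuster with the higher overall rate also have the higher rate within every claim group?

Complex: Adjuster 1 46/262 = 17.6%, the remote team 49/180 = 27.2% → the remote team
Simple: Adjuster 1 11/12 = 91.7%, the remote team 11/13 = 84.6% → Adjuster 1
Overall: Adjuster 1 57/274 = 20.8%, the remote team 60/193 = 31.1% → the remote team
Neither sweeps: Adjuster 1 wins 1 of 2 groups, the remote team wins 1. The remote team wins overall but not every group — no Simpson reversal.

No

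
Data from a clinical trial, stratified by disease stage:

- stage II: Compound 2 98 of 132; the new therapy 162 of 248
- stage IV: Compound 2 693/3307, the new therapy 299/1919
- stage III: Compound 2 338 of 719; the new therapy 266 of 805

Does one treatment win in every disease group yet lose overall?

Stage II: Compound 2 98/132 = 74.2%, the new therapy 162/248 = 65.3% → Compound 2
Stage IV: Compound 2 693/3307 = 21.0%, the new therapy 299/1919 = 15.6% → Compound 2
Stage III: Compound 2 338/719 = 47.0%, the new therapy 266/805 = 33.0% → Compound 2
Overall: Compound 2 1129/4158 = 27.2%, the new therapy 727/2972 = 24.5% → Compound 2
Compound 2 wins overall and in every disease group — no reversal.

No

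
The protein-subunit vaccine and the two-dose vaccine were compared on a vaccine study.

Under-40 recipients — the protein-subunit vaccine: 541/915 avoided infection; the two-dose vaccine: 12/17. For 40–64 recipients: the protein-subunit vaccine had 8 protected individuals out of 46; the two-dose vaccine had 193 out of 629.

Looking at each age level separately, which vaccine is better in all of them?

the two-dose vaccine

Under-40: the protein-subunit vaccine 541/915 = 59.1%, the two-dose vaccine 12/17 = 70.6% → the two-dose vaccine
40–64: the protein-subunit vaccine 8/46 = 17.4%, the two-dose vaccine 193/629 = 30.7% → the two-dose vaccine
The two-dose vaccine has the higher rate in both groups.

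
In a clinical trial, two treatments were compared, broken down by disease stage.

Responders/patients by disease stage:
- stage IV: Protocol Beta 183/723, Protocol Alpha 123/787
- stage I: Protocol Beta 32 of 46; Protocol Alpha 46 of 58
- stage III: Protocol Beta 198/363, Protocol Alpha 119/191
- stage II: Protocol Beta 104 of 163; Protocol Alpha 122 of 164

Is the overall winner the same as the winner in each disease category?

Stage IV: Protocol Beta 183/723 = 25.3%, Protocol Alpha 123/787 = 15.6% → Protocol Beta
Stage I: Protocol Beta 32/46 = 69.6%, Protocol Alpha 46/58 = 79.3% → Protocol Alpha
Stage III: Protocol Beta 198/363 = 54.5%, Protocol Alpha 119/191 = 62.3% → Protocol Alpha
Stage II: Protocol Beta 104/163 = 63.8%, Protocol Alpha 122/164 = 74.4% → Protocol Alpha
Overall: Protocol Beta 517/1295 = 39.9%, Protocol Alpha 410/1200 = 34.2% → Protocol Beta
Neither sweeps: Protocol Beta wins 1 of 4 groups, Protocol Alpha wins 3. Protocol Beta wins overall but not every group — no Simpson reversal.

No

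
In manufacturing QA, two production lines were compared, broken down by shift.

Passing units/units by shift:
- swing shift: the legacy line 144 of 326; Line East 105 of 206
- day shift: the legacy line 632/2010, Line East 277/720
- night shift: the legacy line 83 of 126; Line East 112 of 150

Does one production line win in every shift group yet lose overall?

Swing shift: the legacy line 144/326 = 44.2%, Line East 105/206 = 51.0% → Line East
Day shift: the legacy line 632/2010 = 31.4%, Line East 277/720 = 38.5% → Line East
Night shift: the legacy line 83/126 = 65.9%, Line East 112/150 = 74.7% → Line East
Overall: the legacy line 859/2462 = 34.9%, Line East 494/1076 = 45.9% → Line East
Line East wins overall and in every shift group — no reversal.

No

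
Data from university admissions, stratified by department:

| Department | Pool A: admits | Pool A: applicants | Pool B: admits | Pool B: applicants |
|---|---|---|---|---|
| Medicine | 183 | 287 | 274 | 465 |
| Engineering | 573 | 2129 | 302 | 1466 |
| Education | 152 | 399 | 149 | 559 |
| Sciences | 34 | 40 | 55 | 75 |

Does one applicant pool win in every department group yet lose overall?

No

Medicine: Pool A 183/287 = 63.8%, Pool B 274/465 = 58.9% → Pool A
Engineering: Pool A 573/2129 = 26.9%, Pool B 302/1466 = 20.6% → Pool A
Education: Pool A 152/399 = 38.1%, Pool B 149/559 = 26.7% → Pool A
Sciences: Pool A 34/40 = 85.0%, Pool B 55/75 = 73.3% → Pool A
Overall: Pool A 942/2855 = 33.0%, Pool B 780/2565 = 30.4% → Pool A
Pool A wins overall and in every department group — no reversal.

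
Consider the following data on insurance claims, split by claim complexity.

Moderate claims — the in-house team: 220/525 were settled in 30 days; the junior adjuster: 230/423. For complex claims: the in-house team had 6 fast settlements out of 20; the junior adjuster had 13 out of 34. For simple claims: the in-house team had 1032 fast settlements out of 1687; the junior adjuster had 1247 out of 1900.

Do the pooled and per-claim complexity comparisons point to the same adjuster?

Yes

Moderate: the in-house team 220/525 = 41.9%, the junior adjuster 230/423 = 54.4% → the junior adjuster
Complex: the in-house team 6/20 = 30.0%, the junior adjuster 13/34 = 38.2% → the junior adjuster
Simple: the in-house team 1032/1687 = 61.2%, the junior adjuster 1247/1900 = 65.6% → the junior adjuster
Overall: the in-house team 1258/2232 = 56.4%, the junior adjuster 1490/2357 = 63.2% → the junior adjuster
The junior adjuster wins overall and in every claim group — no reversal.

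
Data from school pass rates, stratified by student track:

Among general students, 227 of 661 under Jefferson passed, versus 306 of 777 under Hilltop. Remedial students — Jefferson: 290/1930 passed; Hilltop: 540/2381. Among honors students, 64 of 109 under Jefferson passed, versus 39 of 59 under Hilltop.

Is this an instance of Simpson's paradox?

General: Jefferson 227/661 = 34.3%, Hilltop 306/777 = 39.4% → Hilltop
Remedial: Jefferson 290/1930 = 15.0%, Hilltop 540/2381 = 22.7% → Hilltop
Honors: Jefferson 64/109 = 58.7%, Hilltop 39/59 = 66.1% → Hilltop
Overall: Jefferson 581/2700 = 21.5%, Hilltop 885/3217 = 27.5% → Hilltop
Hilltop wins overall and in every student group — no reversal.

No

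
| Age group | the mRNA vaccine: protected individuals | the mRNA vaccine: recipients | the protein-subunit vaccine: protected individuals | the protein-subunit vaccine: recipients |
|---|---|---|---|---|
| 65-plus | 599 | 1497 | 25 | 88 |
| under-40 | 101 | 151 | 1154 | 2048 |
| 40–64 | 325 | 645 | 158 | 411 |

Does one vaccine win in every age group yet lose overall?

Yes

65-plus: the mRNA vaccine 599/1497 = 40.0%, the protein-subunit vaccine 25/88 = 28.4% → the mRNA vaccine
Under-40: the mRNA vaccine 101/151 = 66.9%, the protein-subunit vaccine 1154/2048 = 56.3% → the mRNA vaccine
40–64: the mRNA vaccine 325/645 = 50.4%, the protein-subunit vaccine 158/411 = 38.4% → the mRNA vaccine
Overall: the mRNA vaccine 1025/2293 = 44.7%, the protein-subunit vaccine 1337/2547 = 52.5% → the protein-subunit vaccine
The mRNA vaccine wins each age group but the protein-subunit vaccine wins overall — the comparison reverses. The mRNA vaccine's recipients skew toward 65-plus, which has a lower base rate.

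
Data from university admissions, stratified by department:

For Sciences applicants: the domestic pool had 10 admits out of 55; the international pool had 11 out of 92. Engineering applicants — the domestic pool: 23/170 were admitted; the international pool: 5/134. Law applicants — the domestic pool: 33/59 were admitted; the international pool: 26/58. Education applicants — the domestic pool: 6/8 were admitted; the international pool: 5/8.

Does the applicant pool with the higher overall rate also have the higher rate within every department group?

Sciences: the domestic pool 10/55 = 18.2%, the international pool 11/92 = 12.0% → the domestic pool
Engineering: the domestic pool 23/170 = 13.5%, the international pool 5/134 = 3.7% → the domestic pool
Law: the domestic pool 33/59 = 55.9%, the international pool 26/58 = 44.8% → the domestic pool
Education: the domestic pool 6/8 = 75.0%, the international pool 5/8 = 62.5% → the domestic pool
Overall: the domestic pool 72/292 = 24.7%, the international pool 47/292 = 16.1% → the domestic pool
The domestic pool wins overall and in every department group — no reversal.

Yes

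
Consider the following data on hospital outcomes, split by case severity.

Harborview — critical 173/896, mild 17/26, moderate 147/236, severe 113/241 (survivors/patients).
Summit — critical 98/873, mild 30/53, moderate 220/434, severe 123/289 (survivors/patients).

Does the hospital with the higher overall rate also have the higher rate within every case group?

Critical: Harborview 173/896 = 19.3%, Summit 98/873 = 11.2% → Harborview
Mild: Harborview 17/26 = 65.4%, Summit 30/53 = 56.6% → Harborview
Moderate: Harborview 147/236 = 62.3%, Summit 220/434 = 50.7% → Harborview
Severe: Harborview 113/241 = 46.9%, Summit 123/289 = 42.6% → Harborview
Overall: Harborview 450/1399 = 32.2%, Summit 471/1649 = 28.6% → Harborview
Harborview wins overall and in every case group — no reversal.

Yes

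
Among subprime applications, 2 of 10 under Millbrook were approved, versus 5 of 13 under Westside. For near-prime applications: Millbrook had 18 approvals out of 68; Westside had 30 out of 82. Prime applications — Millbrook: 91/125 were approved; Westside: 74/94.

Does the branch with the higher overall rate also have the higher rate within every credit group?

Yes

Subprime: Millbrook 2/10 = 20.0%, Westside 5/13 = 38.5% → Westside
Near-prime: Millbrook 18/68 = 26.5%, Westside 30/82 = 36.6% → Westside
Prime: Millbrook 91/125 = 72.8%, Westside 74/94 = 78.7% → Westside
Overall: Millbrook 111/203 = 54.7%, Westside 109/189 = 57.7% → Westside
Westside wins overall and in every credit group — no reversal.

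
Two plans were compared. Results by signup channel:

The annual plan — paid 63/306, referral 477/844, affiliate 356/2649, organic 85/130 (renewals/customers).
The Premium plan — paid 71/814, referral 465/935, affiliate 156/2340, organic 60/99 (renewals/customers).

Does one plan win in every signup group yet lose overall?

Paid: the annual plan 63/306 = 20.6%, the Premium plan 71/814 = 8.7% → the annual plan
Referral: the annual plan 477/844 = 56.5%, the Premium plan 465/935 = 49.7% → the annual plan
Affiliate: the annual plan 356/2649 = 13.4%, the Premium plan 156/2340 = 6.7% → the annual plan
Organic: the annual plan 85/130 = 65.4%, the Premium plan 60/99 = 60.6% → the annual plan
Overall: the annual plan 981/3929 = 25.0%, the Premium plan 752/4188 = 18.0% → the annual plan
The annual plan wins overall and in every signup group — no reversal.

No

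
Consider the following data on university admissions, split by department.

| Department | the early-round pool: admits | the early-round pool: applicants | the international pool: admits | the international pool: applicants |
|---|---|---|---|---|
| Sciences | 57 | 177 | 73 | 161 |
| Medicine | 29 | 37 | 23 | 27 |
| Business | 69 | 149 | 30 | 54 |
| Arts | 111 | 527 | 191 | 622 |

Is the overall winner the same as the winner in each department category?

Sciences: the early-round pool 57/177 = 32.2%, the international pool 73/161 = 45.3% → the international pool
Medicine: the early-round pool 29/37 = 78.4%, the international pool 23/27 = 85.2% → the international pool
Business: the early-round pool 69/149 = 46.3%, the international pool 30/54 = 55.6% → the international pool
Arts: the early-round pool 111/527 = 21.1%, the international pool 191/622 = 30.7% → the international pool
Overall: the early-round pool 266/890 = 29.9%, the international pool 317/864 = 36.7% → the international pool
The international pool wins overall and in every department group — no reversal.

Yes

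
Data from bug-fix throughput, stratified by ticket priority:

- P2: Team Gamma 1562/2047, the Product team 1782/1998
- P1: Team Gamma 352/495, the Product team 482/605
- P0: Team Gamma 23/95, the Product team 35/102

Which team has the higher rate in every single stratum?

the Product team

P2: Team Gamma 1562/2047 = 76.3%, the Product team 1782/1998 = 89.2% → the Product team
P1: Team Gamma 352/495 = 71.1%, the Product team 482/605 = 79.7% → the Product team
P0: Team Gamma 23/95 = 24.2%, the Product team 35/102 = 34.3% → the Product team
The Product team has the higher rate in all 3 groups.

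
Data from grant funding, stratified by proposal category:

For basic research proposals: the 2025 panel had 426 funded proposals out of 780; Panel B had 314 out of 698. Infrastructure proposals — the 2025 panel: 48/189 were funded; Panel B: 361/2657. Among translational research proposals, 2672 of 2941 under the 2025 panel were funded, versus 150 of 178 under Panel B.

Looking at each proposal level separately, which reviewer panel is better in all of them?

the 2025 panel

Basic research: the 2025 panel 426/780 = 54.6%, Panel B 314/698 = 45.0% → the 2025 panel
Infrastructure: the 2025 panel 48/189 = 25.4%, Panel B 361/2657 = 13.6% → the 2025 panel
Translational research: the 2025 panel 2672/2941 = 90.9%, Panel B 150/178 = 84.3% → the 2025 panel
The 2025 panel has the higher rate in all 3 groups.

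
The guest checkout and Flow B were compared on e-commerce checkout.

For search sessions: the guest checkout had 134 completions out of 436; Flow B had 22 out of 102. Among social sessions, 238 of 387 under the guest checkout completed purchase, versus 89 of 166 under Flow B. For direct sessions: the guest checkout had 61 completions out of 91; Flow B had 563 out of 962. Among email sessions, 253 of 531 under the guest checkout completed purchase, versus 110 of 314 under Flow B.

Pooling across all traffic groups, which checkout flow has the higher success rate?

Search: the guest checkout 134/436 = 30.7%, Flow B 22/102 = 21.6% → the guest checkout
Social: the guest checkout 238/387 = 61.5%, Flow B 89/166 = 53.6% → the guest checkout
Direct: the guest checkout 61/91 = 67.0%, Flow B 563/962 = 58.5% → the guest checkout
Email: the guest checkout 253/531 = 47.6%, Flow B 110/314 = 35.0% → the guest checkout
Overall: the guest checkout 686/1445 = 47.5%, Flow B 784/1544 = 50.8% → Flow B
(The guest checkout wins every traffic group but Flow B wins overall — the guest checkout's sessions skew toward the low-rate search group.)

Flow B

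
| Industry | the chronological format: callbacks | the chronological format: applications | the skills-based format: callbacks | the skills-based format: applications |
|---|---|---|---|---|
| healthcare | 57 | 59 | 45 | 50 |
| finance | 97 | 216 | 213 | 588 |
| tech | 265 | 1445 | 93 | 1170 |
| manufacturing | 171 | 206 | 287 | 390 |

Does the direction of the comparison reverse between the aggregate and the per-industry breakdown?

Healthcare: the chronological format 57/59 = 96.6%, the skills-based format 45/50 = 90.0% → the chronological format
Finance: the chronological format 97/216 = 44.9%, the skills-based format 213/588 = 36.2% → the chronological format
Tech: the chronological format 265/1445 = 18.3%, the skills-based format 93/1170 = 7.9% → the chronological format
Manufacturing: the chronological format 171/206 = 83.0%, the skills-based format 287/390 = 73.6% → the chronological format
Overall: the chronological format 590/1926 = 30.6%, the skills-based format 638/2198 = 29.0% → the chronological format
The chronological format wins overall and in every industry group — no reversal.

No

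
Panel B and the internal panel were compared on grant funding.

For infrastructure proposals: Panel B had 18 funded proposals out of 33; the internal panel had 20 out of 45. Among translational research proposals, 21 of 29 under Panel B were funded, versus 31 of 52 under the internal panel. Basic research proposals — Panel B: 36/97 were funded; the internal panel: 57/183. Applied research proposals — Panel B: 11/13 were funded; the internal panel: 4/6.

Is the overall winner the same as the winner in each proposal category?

Infrastructure: Panel B 18/33 = 54.5%, the internal panel 20/45 = 44.4% → Panel B
Translational research: Panel B 21/29 = 72.4%, the internal panel 31/52 = 59.6% → Panel B
Basic research: Panel B 36/97 = 37.1%, the internal panel 57/183 = 31.1% → Panel B
Applied research: Panel B 11/13 = 84.6%, the internal panel 4/6 = 66.7% → Panel B
Overall: Panel B 86/172 = 50.0%, the internal panel 112/286 = 39.2% → Panel B
Panel B wins overall and in every proposal group — no reversal.

Yes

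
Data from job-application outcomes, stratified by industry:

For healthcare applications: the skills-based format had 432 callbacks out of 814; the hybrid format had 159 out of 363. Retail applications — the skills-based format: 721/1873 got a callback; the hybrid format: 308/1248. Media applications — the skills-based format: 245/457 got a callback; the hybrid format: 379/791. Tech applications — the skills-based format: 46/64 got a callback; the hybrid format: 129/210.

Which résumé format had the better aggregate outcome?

Healthcare: the skills-based format 432/814 = 53.1%, the hybrid format 159/363 = 43.8% → the skills-based format
Retail: the skills-based format 721/1873 = 38.5%, the hybrid format 308/1248 = 24.7% → the skills-based format
Media: the skills-based format 245/457 = 53.6%, the hybrid format 379/791 = 47.9% → the skills-based format
Tech: the skills-based format 46/64 = 71.9%, the hybrid format 129/210 = 61.4% → the skills-based format
Overall: the skills-based format 1444/3208 = 45.0%, the hybrid format 975/2612 = 37.3% → the skills-based format

the skills-based format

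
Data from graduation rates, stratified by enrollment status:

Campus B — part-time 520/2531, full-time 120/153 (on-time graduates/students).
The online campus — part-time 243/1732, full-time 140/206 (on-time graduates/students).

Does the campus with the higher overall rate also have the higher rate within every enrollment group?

Yes

Part-time: Campus B 520/2531 = 20.5%, the online campus 243/1732 = 14.0% → Campus B
Full-time: Campus B 120/153 = 78.4%, the online campus 140/206 = 68.0% → Campus B
Overall: Campus B 640/2684 = 23.8%, the online campus 383/1938 = 19.8% → Campus B
Campus B wins overall and in every enrollment group — no reversal.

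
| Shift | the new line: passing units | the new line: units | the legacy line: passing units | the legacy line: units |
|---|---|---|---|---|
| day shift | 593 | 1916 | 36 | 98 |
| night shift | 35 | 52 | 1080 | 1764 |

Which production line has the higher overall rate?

the legacy line

Day shift: the new line 593/1916 = 30.9%, the legacy line 36/98 = 36.7% → the legacy line
Night shift: the new line 35/52 = 67.3%, the legacy line 1080/1764 = 61.2% → the new line
Overall: the new line 628/1968 = 31.9%, the legacy line 1116/1862 = 59.9% → the legacy line
(Neither sweeps every shift group, but the legacy line has the higher pooled rate.)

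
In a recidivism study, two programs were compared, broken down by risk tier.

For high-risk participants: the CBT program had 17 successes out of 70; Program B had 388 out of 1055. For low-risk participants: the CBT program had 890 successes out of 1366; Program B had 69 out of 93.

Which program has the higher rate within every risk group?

High-risk: the CBT program 17/70 = 24.3%, Program B 388/1055 = 36.8% → Program B
Low-risk: the CBT program 890/1366 = 65.2%, Program B 69/93 = 74.2% → Program B
Program B has the higher rate in both groups.

Program B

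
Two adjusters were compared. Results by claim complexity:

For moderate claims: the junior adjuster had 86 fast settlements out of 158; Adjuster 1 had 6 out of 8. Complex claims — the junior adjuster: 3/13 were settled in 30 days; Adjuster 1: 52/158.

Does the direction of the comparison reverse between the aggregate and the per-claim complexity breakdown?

Yes

Moderate: the junior adjuster 86/158 = 54.4%, Adjuster 1 6/8 = 75.0% → Adjuster 1
Complex: the junior adjuster 3/13 = 23.1%, Adjuster 1 52/158 = 32.9% → Adjuster 1
Overall: the junior adjuster 89/171 = 52.0%, Adjuster 1 58/166 = 34.9% → the junior adjuster
Adjuster 1 wins each claim group but the junior adjuster wins overall — the comparison reverses. Adjuster 1's claims skew toward complex, which has a lower base rate.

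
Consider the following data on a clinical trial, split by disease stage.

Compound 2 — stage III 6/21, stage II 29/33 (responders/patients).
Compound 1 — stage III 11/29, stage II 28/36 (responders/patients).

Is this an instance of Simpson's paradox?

No

Stage III: Compound 2 6/21 = 28.6%, Compound 1 11/29 = 37.9% → Compound 1
Stage II: Compound 2 29/33 = 87.9%, Compound 1 28/36 = 77.8% → Compound 2
Overall: Compound 2 35/54 = 64.8%, Compound 1 39/65 = 60.0% → Compound 2
Neither sweeps: Compound 2 wins 1 of 2 groups, Compound 1 wins 1. Compound 2 wins overall but not every group — no Simpson reversal.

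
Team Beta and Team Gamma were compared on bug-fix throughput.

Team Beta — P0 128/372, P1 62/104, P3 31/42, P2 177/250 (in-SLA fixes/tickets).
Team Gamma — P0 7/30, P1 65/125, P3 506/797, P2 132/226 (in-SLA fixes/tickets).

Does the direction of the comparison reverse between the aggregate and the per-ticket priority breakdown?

P0: Team Beta 128/372 = 34.4%, Team Gamma 7/30 = 23.3% → Team Beta
P1: Team Beta 62/104 = 59.6%, Team Gamma 65/125 = 52.0% → Team Beta
P3: Team Beta 31/42 = 73.8%, Team Gamma 506/797 = 63.5% → Team Beta
P2: Team Beta 177/250 = 70.8%, Team Gamma 132/226 = 58.4% → Team Beta
Overall: Team Beta 398/768 = 51.8%, Team Gamma 710/1178 = 60.3% → Team Gamma
Team Beta wins each ticket group but Team Gamma wins overall — the comparison reverses. Team Beta's tickets skew toward P0, which has a lower base rate.

Yes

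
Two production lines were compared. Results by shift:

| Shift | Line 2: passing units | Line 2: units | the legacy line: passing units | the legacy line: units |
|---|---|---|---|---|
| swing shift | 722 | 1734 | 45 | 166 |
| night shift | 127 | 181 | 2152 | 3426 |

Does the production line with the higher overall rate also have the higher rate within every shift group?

Swing shift: Line 2 722/1734 = 41.6%, the legacy line 45/166 = 27.1% → Line 2
Night shift: Line 2 127/181 = 70.2%, the legacy line 2152/3426 = 62.8% → Line 2
Overall: Line 2 849/1915 = 44.3%, the legacy line 2197/3592 = 61.2% → the legacy line
Line 2 wins each shift group but the legacy line wins overall — the comparison reverses. Line 2's units skew toward swing shift, which has a lower base rate.

No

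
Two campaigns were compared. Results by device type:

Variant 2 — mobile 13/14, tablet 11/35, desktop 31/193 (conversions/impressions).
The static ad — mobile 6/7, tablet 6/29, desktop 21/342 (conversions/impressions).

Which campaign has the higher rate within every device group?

Variant 2

Mobile: Variant 2 13/14 = 92.9%, the static ad 6/7 = 85.7% → Variant 2
Tablet: Variant 2 11/35 = 31.4%, the static ad 6/29 = 20.7% → Variant 2
Desktop: Variant 2 31/193 = 16.1%, the static ad 21/342 = 6.1% → Variant 2
Variant 2 has the higher rate in all 3 groups.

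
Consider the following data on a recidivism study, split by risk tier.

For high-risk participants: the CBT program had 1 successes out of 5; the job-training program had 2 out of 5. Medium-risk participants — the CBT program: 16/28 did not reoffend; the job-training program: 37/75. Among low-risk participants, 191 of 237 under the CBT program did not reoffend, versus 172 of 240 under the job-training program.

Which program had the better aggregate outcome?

the CBT program

High-risk: the CBT program 1/5 = 20.0%, the job-training program 2/5 = 40.0% → the job-training program
Medium-risk: the CBT program 16/28 = 57.1%, the job-training program 37/75 = 49.3% → the CBT program
Low-risk: the CBT program 191/237 = 80.6%, the job-training program 172/240 = 71.7% → the CBT program
Overall: the CBT program 208/270 = 77.0%, the job-training program 211/320 = 65.9% → the CBT program
(Neither sweeps every risk group, but the CBT program has the higher pooled rate.)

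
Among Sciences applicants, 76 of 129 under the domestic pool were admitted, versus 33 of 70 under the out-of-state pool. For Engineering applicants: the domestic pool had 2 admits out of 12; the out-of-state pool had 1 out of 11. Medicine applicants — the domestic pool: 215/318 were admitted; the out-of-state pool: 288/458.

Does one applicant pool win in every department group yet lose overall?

Sciences: the domestic pool 76/129 = 58.9%, the out-of-state pool 33/70 = 47.1% → the domestic pool
Engineering: the domestic pool 2/12 = 16.7%, the out-of-state pool 1/11 = 9.1% → the domestic pool
Medicine: the domestic pool 215/318 = 67.6%, the out-of-state pool 288/458 = 62.9% → the domestic pool
Overall: the domestic pool 293/459 = 63.8%, the out-of-state pool 322/539 = 59.7% → the domestic pool
The domestic pool wins overall and in every department group — no reversal.

No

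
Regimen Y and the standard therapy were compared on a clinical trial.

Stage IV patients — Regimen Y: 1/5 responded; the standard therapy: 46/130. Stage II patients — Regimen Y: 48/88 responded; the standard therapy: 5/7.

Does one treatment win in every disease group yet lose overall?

Yes

Stage IV: Regimen Y 1/5 = 20.0%, the standard therapy 46/130 = 35.4% → the standard therapy
Stage II: Regimen Y 48/88 = 54.5%, the standard therapy 5/7 = 71.4% → the standard therapy
Overall: Regimen Y 49/93 = 52.7%, the standard therapy 51/137 = 37.2% → Regimen Y
The standard therapy wins each disease group but Regimen Y wins overall — the comparison reverses. The standard therapy's patients skew toward stage IV, which has a lower base rate.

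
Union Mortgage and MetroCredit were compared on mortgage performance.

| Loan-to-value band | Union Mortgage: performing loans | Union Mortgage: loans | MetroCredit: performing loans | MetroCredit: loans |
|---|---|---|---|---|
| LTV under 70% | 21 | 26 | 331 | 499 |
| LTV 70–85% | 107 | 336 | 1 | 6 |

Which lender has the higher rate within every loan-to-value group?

Union Mortgage

LTV under 70%: Union Mortgage 21/26 = 80.8%, MetroCredit 331/499 = 66.3% → Union Mortgage
LTV 70–85%: Union Mortgage 107/336 = 31.8%, MetroCredit 1/6 = 16.7% → Union Mortgage
Union Mortgage has the higher rate in both groups.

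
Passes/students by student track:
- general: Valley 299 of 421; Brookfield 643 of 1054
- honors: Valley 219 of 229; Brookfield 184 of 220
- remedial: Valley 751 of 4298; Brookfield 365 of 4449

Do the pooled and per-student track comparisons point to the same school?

Yes

General: Valley 299/421 = 71.0%, Brookfield 643/1054 = 61.0% → Valley
Honors: Valley 219/229 = 95.6%, Brookfield 184/220 = 83.6% → Valley
Remedial: Valley 751/4298 = 17.5%, Brookfield 365/4449 = 8.2% → Valley
Overall: Valley 1269/4948 = 25.6%, Brookfield 1192/5723 = 20.8% → Valley
Valley wins overall and in every student group — no reversal.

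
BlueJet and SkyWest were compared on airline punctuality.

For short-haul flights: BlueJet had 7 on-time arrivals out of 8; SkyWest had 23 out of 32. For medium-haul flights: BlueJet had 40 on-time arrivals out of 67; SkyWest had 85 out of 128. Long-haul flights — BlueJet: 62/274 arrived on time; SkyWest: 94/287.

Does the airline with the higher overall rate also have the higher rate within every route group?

No

Short-haul: BlueJet 7/8 = 87.5%, SkyWest 23/32 = 71.9% → BlueJet
Medium-haul: BlueJet 40/67 = 59.7%, SkyWest 85/128 = 66.4% → SkyWest
Long-haul: BlueJet 62/274 = 22.6%, SkyWest 94/287 = 32.8% → SkyWest
Overall: BlueJet 109/349 = 31.2%, SkyWest 202/447 = 45.2% → SkyWest
Neither sweeps: BlueJet wins 1 of 3 groups, SkyWest wins 2. SkyWest wins overall but not every group — no Simpson reversal.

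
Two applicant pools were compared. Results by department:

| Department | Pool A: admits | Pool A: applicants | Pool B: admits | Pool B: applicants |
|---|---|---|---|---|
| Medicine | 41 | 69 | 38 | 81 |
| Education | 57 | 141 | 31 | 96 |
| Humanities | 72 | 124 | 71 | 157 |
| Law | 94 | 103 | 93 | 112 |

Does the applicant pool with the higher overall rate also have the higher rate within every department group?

Yes

Medicine: Pool A 41/69 = 59.4%, Pool B 38/81 = 46.9% → Pool A
Education: Pool A 57/141 = 40.4%, Pool B 31/96 = 32.3% → Pool A
Humanities: Pool A 72/124 = 58.1%, Pool B 71/157 = 45.2% → Pool A
Law: Pool A 94/103 = 91.3%, Pool B 93/112 = 83.0% → Pool A
Overall: Pool A 264/437 = 60.4%, Pool B 233/446 = 52.2% → Pool A
Pool A wins overall and in every department group — no reversal.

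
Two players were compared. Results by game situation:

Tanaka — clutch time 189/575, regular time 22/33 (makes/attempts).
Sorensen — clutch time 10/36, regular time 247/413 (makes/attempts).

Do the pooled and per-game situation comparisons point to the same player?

No

Clutch time: Tanaka 189/575 = 32.9%, Sorensen 10/36 = 27.8% → Tanaka
Regular time: Tanaka 22/33 = 66.7%, Sorensen 247/413 = 59.8% → Tanaka
Overall: Tanaka 211/608 = 34.7%, Sorensen 257/449 = 57.2% → Sorensen
Tanaka wins each game group but Sorensen wins overall — the comparison reverses. Tanaka's attempts skew toward clutch time, which has a lower base rate.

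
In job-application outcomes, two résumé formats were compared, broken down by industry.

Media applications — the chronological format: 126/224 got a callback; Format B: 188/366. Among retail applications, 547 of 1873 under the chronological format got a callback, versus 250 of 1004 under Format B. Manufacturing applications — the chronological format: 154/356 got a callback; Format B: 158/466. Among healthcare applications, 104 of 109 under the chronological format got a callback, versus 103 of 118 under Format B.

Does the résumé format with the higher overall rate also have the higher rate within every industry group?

Media: the chronological format 126/224 = 56.2%, Format B 188/366 = 51.4% → the chronological format
Retail: the chronological format 547/1873 = 29.2%, Format B 250/1004 = 24.9% → the chronological format
Manufacturing: the chronological format 154/356 = 43.3%, Format B 158/466 = 33.9% → the chronological format
Healthcare: the chronological format 104/109 = 95.4%, Format B 103/118 = 87.3% → the chronological format
Overall: the chronological format 931/2562 = 36.3%, Format B 699/1954 = 35.8% → the chronological format
The chronological format wins overall and in every industry group — no reversal.

Yes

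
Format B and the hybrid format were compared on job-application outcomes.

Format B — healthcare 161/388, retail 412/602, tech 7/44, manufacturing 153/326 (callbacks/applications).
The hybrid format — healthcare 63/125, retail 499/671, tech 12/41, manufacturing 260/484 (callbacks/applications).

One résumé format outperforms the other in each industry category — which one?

the hybrid format

Healthcare: Format B 161/388 = 41.5%, the hybrid format 63/125 = 50.4% → the hybrid format
Retail: Format B 412/602 = 68.4%, the hybrid format 499/671 = 74.4% → the hybrid format
Tech: Format B 7/44 = 15.9%, the hybrid format 12/41 = 29.3% → the hybrid format
Manufacturing: Format B 153/326 = 46.9%, the hybrid format 260/484 = 53.7% → the hybrid format
The hybrid format has the higher rate in all 4 groups.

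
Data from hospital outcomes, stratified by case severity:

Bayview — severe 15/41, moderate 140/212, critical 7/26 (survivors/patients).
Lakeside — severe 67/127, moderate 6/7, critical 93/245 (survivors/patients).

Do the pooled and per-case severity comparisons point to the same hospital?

No

Severe: Bayview 15/41 = 36.6%, Lakeside 67/127 = 52.8% → Lakeside
Moderate: Bayview 140/212 = 66.0%, Lakeside 6/7 = 85.7% → Lakeside
Critical: Bayview 7/26 = 26.9%, Lakeside 93/245 = 38.0% → Lakeside
Overall: Bayview 162/279 = 58.1%, Lakeside 166/379 = 43.8% → Bayview
Lakeside wins each case group but Bayview wins overall — the comparison reverses. Lakeside's patients skew toward critical, which has a lower base rate.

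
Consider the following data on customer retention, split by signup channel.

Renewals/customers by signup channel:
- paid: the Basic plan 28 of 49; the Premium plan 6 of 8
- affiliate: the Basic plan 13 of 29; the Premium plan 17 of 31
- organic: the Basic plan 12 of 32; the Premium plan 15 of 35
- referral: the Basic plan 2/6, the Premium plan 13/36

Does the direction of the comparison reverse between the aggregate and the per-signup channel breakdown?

Paid: the Basic plan 28/49 = 57.1%, the Premium plan 6/8 = 75.0% → the Premium plan
Affiliate: the Basic plan 13/29 = 44.8%, the Premium plan 17/31 = 54.8% → the Premium plan
Organic: the Basic plan 12/32 = 37.5%, the Premium plan 15/35 = 42.9% → the Premium plan
Referral: the Basic plan 2/6 = 33.3%, the Premium plan 13/36 = 36.1% → the Premium plan
Overall: the Basic plan 55/116 = 47.4%, the Premium plan 51/110 = 46.4% → the Basic plan
The Premium plan wins each signup group but the Basic plan wins overall — the comparison reverses. The Premium plan's customers skew toward referral, which has a lower base rate.

Yes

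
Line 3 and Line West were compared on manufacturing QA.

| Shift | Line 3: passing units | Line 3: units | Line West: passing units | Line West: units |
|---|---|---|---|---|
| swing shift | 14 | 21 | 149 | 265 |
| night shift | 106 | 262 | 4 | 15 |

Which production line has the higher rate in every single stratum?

Swing shift: Line 3 14/21 = 66.7%, Line West 149/265 = 56.2% → Line 3
Night shift: Line 3 106/262 = 40.5%, Line West 4/15 = 26.7% → Line 3
Line 3 has the higher rate in both groups.

Line 3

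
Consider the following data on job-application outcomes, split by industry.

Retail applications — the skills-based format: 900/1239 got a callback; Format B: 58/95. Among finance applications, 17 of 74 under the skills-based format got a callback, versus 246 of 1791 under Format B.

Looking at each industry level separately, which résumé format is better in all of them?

the skills-based format

Retail: the skills-based format 900/1239 = 72.6%, Format B 58/95 = 61.1% → the skills-based format
Finance: the skills-based format 17/74 = 23.0%, Format B 246/1791 = 13.7% → the skills-based format
The skills-based format has the higher rate in both groups.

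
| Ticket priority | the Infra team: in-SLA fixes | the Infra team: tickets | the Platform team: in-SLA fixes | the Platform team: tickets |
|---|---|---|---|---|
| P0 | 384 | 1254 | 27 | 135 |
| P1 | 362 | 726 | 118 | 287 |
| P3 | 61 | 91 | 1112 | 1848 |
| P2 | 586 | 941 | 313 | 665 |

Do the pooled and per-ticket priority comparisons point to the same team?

No

P0: the Infra team 384/1254 = 30.6%, the Platform team 27/135 = 20.0% → the Infra team
P1: the Infra team 362/726 = 49.9%, the Platform team 118/287 = 41.1% → the Infra team
P3: the Infra team 61/91 = 67.0%, the Platform team 1112/1848 = 60.2% → the Infra team
P2: the Infra team 586/941 = 62.3%, the Platform team 313/665 = 47.1% → the Infra team
Overall: the Infra team 1393/3012 = 46.2%, the Platform team 1570/2935 = 53.5% → the Platform team
The Infra team wins each ticket group but the Platform team wins overall — the comparison reverses. The Infra team's tickets skew toward P0, which has a lower base rate.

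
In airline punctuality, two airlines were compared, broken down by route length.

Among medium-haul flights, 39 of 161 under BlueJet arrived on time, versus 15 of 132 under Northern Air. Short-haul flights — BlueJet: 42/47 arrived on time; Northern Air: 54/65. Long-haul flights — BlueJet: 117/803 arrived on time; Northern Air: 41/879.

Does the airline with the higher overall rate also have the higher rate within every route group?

Medium-haul: BlueJet 39/161 = 24.2%, Northern Air 15/132 = 11.4% → BlueJet
Short-haul: BlueJet 42/47 = 89.4%, Northern Air 54/65 = 83.1% → BlueJet
Long-haul: BlueJet 117/803 = 14.6%, Northern Air 41/879 = 4.7% → BlueJet
Overall: BlueJet 198/1011 = 19.6%, Northern Air 110/1076 = 10.2% → BlueJet
BlueJet wins overall and in every route group — no reversal.

Yes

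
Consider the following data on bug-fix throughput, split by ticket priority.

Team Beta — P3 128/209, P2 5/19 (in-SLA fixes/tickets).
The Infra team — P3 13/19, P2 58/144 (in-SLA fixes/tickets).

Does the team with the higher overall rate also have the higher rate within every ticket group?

No

P3: Team Beta 128/209 = 61.2%, the Infra team 13/19 = 68.4% → the Infra team
P2: Team Beta 5/19 = 26.3%, the Infra team 58/144 = 40.3% → the Infra team
Overall: Team Beta 133/228 = 58.3%, the Infra team 71/163 = 43.6% → Team Beta
The Infra team wins each ticket group but Team Beta wins overall — the comparison reverses. The Infra team's tickets skew toward P2, which has a lower base rate.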